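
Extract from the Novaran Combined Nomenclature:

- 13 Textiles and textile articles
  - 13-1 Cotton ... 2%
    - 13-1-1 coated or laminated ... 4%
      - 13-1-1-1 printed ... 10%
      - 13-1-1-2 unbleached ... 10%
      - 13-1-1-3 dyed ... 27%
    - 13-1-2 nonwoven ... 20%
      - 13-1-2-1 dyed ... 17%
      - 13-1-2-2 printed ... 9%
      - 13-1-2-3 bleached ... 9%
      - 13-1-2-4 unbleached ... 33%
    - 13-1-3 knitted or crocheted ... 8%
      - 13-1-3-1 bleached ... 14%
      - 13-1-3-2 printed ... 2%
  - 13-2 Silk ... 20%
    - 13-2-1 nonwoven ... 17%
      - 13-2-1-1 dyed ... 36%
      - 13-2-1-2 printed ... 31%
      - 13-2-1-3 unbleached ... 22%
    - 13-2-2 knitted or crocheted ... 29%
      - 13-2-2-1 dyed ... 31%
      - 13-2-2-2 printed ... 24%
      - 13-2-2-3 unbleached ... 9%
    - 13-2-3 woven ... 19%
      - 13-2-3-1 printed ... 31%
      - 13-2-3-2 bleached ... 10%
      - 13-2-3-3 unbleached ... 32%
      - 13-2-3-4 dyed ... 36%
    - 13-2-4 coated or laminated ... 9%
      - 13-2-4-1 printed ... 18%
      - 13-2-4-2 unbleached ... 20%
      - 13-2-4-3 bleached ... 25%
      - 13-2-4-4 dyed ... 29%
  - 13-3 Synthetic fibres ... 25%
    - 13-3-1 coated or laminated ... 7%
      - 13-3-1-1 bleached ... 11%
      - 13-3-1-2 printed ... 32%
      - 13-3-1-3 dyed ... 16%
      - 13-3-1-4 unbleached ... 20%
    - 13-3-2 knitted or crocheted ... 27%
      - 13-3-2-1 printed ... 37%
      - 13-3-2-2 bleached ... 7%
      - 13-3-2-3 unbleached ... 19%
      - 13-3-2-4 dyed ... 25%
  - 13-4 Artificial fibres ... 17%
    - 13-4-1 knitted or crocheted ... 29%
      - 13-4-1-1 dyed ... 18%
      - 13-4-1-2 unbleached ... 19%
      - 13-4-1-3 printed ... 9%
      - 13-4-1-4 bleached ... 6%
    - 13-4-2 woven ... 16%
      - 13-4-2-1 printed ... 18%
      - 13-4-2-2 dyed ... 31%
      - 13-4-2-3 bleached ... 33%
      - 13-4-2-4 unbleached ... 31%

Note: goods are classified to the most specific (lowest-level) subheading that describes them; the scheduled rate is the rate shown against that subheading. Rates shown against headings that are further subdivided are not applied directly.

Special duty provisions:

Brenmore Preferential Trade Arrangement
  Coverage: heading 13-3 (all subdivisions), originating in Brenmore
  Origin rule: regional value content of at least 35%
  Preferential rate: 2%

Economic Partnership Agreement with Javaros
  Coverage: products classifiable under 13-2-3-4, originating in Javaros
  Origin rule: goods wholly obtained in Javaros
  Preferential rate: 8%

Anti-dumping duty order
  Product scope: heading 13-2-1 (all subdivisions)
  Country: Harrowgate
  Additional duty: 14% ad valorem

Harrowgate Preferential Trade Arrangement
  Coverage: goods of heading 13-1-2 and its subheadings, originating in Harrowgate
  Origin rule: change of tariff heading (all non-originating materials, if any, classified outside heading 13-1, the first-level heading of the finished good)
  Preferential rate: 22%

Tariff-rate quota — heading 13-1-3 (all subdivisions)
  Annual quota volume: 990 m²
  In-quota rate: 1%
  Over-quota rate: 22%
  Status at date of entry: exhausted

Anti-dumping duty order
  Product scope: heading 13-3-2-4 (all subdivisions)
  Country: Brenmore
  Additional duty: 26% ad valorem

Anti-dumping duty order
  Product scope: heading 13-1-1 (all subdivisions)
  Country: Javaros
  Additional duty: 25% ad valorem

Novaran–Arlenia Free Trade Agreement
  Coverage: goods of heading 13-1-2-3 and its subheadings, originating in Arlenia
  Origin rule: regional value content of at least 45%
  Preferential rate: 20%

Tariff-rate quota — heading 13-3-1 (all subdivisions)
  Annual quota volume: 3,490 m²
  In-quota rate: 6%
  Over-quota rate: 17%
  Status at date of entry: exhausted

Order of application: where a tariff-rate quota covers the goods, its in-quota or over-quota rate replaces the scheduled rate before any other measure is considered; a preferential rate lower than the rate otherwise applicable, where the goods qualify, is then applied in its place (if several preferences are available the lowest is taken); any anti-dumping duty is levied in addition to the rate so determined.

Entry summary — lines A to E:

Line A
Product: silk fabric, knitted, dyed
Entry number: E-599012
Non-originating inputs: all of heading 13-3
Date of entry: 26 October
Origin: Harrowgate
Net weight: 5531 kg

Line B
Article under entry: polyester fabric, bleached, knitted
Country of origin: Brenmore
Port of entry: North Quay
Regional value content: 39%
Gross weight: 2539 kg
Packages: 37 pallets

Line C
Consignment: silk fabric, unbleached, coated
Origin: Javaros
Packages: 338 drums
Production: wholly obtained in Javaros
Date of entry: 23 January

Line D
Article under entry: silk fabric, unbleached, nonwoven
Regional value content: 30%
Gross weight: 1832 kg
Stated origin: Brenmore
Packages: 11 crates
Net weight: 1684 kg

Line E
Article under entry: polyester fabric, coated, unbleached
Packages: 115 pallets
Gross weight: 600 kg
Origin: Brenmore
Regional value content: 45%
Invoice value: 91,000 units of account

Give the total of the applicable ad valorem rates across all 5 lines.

Line A: silk → 13-2; knitted → 13-2-2; dyed → 13-2-2-1. Scheduled 31%. Harrowgate agreement on 13-1-2: 13-2-2-1 not covered. → 31%.
Line B: polyester → 13-3; knitted → 13-3-2; bleached → 13-3-2-2. Scheduled 7%. Brenmore agreement on 13-3: RVC ≥ 35% → 2% available; preferential 2%. → 2%.
Line C: silk → 13-2; coated → 13-2-4; unbleached → 13-2-4-2. Scheduled 20%. Javaros agreement on 13-2-3-4: 13-2-4-2 not covered. → 20%.
Line D: silk → 13-2; nonwoven → 13-2-1; unbleached → 13-2-1-3. Scheduled 22%. Brenmore agreement on 13-3: 13-2-1-3 not covered. → 22%.
Line E: polyester → 13-3; coated → 13-3-1; unbleached → 13-3-1-4. Scheduled 20%. quota on 13-3-1 exhausted → over-quota 17%; Brenmore agreement on 13-3: RVC ≥ 35% → 2% available; preferential 2%. → 2%.
Sum: 31% + 2% + 20% + 22% + 2% = 77%.

77%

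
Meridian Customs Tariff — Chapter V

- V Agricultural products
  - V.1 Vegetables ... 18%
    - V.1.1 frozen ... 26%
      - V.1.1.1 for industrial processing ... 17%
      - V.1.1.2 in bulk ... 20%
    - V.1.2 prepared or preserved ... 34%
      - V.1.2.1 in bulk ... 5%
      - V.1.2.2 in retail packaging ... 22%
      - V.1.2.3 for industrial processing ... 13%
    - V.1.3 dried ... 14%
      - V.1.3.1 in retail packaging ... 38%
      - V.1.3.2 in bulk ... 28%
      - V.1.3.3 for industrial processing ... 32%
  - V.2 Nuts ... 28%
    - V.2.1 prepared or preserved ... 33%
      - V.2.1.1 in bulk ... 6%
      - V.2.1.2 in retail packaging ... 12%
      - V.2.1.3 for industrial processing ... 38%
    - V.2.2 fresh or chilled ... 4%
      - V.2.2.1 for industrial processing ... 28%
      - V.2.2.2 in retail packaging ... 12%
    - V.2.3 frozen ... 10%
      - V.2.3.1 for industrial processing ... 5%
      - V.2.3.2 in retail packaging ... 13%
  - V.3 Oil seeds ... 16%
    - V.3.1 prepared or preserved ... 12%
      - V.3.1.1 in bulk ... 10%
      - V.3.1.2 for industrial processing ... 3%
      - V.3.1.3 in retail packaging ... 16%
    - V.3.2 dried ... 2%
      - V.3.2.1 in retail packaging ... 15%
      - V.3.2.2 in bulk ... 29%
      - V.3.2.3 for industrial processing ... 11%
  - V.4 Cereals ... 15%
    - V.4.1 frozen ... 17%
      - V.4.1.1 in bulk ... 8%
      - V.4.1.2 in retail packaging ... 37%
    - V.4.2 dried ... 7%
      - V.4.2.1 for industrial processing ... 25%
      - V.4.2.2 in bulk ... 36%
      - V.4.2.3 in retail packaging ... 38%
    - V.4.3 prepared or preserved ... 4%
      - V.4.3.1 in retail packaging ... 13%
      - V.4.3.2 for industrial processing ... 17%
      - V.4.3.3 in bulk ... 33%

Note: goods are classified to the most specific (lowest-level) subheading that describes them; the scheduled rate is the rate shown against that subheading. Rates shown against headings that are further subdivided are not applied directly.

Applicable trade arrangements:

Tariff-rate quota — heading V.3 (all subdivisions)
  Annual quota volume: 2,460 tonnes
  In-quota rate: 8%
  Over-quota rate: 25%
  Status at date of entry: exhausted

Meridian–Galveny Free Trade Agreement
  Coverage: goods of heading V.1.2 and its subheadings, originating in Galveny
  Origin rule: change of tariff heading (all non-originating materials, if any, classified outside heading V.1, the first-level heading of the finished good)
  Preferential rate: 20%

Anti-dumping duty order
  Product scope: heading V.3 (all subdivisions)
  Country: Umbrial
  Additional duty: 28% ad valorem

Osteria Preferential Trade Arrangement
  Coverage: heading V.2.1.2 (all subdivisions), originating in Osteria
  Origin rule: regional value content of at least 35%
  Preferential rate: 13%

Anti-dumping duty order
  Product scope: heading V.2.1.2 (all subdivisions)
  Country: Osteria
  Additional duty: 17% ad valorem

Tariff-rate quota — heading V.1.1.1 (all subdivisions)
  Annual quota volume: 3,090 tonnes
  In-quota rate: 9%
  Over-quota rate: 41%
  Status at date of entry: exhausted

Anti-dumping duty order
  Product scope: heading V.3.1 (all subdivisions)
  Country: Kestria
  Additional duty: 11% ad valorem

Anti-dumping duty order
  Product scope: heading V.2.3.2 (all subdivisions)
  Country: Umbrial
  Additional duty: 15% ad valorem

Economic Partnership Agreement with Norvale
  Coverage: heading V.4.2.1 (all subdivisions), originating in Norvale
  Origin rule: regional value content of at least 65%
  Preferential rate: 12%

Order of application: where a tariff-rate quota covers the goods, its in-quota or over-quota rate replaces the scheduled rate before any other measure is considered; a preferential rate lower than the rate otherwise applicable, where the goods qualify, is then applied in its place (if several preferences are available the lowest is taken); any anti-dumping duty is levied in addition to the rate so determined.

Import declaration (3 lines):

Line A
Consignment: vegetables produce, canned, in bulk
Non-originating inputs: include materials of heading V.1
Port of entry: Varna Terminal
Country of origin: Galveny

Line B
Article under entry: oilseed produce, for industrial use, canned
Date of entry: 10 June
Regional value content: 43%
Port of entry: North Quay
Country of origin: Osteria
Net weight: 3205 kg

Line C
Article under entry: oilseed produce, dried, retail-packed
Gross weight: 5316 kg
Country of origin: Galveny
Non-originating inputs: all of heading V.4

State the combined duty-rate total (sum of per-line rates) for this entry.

55%

Line A: vegetables → V.1; canned → V.1.2; in bulk → V.1.2.1. Scheduled 5%. Galveny agreement on V.1.2: CTH not met. → 5%.
Line B: oilseed → V.3; canned → V.3.1; for industrial use → V.3.1.2. Scheduled 3%. quota on V.3 exhausted → over-quota 25%; Osteria agreement on V.2.1.2: V.3.1.2 not covered. → 25%.
Line C: oilseed → V.3; dried → V.3.2; retail-packed → V.3.2.1. Scheduled 15%. quota on V.3 exhausted → over-quota 25%; Galveny agreement on V.1.2: V.3.2.1 not covered. → 25%.
Sum: 5% + 25% + 25% = 55%.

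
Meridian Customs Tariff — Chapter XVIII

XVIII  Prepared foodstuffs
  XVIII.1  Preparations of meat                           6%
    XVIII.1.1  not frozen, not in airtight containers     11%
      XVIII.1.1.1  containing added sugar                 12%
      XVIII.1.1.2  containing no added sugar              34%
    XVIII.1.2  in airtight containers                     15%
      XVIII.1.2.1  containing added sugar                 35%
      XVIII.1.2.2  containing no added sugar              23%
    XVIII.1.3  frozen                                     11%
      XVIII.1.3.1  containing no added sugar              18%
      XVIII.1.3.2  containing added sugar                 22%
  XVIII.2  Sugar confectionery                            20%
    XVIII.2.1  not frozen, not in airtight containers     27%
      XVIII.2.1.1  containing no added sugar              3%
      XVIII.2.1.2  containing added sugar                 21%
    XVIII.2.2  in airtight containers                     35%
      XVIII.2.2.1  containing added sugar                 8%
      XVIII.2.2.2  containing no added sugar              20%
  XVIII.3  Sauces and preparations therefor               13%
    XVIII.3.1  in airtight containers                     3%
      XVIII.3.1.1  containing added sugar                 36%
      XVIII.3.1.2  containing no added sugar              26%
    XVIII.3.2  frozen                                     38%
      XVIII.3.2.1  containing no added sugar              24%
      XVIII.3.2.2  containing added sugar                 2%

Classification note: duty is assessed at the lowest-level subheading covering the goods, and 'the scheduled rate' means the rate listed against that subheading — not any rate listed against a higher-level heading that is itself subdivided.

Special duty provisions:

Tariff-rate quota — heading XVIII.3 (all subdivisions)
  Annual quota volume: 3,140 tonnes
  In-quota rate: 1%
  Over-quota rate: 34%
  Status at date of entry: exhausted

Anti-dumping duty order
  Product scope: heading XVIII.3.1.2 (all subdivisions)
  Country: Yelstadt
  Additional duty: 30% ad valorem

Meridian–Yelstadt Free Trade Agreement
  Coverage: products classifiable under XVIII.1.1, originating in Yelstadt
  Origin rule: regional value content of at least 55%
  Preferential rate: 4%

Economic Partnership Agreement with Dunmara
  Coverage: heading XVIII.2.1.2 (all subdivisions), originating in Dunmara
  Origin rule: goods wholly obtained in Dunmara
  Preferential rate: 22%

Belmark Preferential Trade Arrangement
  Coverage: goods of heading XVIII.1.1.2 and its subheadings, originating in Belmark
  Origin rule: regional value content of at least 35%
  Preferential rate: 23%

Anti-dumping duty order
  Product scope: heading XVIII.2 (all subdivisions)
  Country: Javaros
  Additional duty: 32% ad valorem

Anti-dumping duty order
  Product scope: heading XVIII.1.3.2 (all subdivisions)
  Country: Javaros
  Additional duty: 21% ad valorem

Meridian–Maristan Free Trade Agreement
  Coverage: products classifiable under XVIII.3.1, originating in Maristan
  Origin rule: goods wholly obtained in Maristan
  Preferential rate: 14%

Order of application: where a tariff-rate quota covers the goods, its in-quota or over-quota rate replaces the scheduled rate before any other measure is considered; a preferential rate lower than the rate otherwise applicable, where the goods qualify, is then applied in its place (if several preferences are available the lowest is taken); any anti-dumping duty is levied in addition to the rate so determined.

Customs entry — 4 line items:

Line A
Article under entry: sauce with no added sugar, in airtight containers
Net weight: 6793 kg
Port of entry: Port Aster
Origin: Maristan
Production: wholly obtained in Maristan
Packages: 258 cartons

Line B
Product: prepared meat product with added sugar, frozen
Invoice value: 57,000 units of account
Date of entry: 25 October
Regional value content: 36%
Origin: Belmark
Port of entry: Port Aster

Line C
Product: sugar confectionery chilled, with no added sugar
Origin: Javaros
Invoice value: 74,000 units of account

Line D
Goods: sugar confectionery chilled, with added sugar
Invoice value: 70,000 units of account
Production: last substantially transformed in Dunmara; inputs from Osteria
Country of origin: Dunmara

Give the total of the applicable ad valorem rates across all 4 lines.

Line A: sauce → XVIII.3; in airtight containers → XVIII.3.1; with no added sugar → XVIII.3.1.2. Scheduled 26%. quota on XVIII.3 exhausted → over-quota 34%; Maristan agreement on XVIII.3.1: wholly obtained → 14% available; preferential 14%. → 14%.
Line B: prepared meat product → XVIII.1; frozen → XVIII.1.3; with added sugar → XVIII.1.3.2. Scheduled 22%. Belmark agreement on XVIII.1.1.2: XVIII.1.3.2 not covered. → 22%.
Line C: sugar confectionery → XVIII.2; chilled → XVIII.2.1; with no added sugar → XVIII.2.1.1. Scheduled 3%. anti-dumping (Javaros, XVIII.2): +32%; total 3% + 32% = 35%. → 35%.
Line D: sugar confectionery → XVIII.2; chilled → XVIII.2.1; with added sugar → XVIII.2.1.2. Scheduled 21%. Dunmara agreement on XVIII.2.1.2: not wholly obtained. → 21%.
Sum: 14% + 22% + 35% + 21% = 92%.

92%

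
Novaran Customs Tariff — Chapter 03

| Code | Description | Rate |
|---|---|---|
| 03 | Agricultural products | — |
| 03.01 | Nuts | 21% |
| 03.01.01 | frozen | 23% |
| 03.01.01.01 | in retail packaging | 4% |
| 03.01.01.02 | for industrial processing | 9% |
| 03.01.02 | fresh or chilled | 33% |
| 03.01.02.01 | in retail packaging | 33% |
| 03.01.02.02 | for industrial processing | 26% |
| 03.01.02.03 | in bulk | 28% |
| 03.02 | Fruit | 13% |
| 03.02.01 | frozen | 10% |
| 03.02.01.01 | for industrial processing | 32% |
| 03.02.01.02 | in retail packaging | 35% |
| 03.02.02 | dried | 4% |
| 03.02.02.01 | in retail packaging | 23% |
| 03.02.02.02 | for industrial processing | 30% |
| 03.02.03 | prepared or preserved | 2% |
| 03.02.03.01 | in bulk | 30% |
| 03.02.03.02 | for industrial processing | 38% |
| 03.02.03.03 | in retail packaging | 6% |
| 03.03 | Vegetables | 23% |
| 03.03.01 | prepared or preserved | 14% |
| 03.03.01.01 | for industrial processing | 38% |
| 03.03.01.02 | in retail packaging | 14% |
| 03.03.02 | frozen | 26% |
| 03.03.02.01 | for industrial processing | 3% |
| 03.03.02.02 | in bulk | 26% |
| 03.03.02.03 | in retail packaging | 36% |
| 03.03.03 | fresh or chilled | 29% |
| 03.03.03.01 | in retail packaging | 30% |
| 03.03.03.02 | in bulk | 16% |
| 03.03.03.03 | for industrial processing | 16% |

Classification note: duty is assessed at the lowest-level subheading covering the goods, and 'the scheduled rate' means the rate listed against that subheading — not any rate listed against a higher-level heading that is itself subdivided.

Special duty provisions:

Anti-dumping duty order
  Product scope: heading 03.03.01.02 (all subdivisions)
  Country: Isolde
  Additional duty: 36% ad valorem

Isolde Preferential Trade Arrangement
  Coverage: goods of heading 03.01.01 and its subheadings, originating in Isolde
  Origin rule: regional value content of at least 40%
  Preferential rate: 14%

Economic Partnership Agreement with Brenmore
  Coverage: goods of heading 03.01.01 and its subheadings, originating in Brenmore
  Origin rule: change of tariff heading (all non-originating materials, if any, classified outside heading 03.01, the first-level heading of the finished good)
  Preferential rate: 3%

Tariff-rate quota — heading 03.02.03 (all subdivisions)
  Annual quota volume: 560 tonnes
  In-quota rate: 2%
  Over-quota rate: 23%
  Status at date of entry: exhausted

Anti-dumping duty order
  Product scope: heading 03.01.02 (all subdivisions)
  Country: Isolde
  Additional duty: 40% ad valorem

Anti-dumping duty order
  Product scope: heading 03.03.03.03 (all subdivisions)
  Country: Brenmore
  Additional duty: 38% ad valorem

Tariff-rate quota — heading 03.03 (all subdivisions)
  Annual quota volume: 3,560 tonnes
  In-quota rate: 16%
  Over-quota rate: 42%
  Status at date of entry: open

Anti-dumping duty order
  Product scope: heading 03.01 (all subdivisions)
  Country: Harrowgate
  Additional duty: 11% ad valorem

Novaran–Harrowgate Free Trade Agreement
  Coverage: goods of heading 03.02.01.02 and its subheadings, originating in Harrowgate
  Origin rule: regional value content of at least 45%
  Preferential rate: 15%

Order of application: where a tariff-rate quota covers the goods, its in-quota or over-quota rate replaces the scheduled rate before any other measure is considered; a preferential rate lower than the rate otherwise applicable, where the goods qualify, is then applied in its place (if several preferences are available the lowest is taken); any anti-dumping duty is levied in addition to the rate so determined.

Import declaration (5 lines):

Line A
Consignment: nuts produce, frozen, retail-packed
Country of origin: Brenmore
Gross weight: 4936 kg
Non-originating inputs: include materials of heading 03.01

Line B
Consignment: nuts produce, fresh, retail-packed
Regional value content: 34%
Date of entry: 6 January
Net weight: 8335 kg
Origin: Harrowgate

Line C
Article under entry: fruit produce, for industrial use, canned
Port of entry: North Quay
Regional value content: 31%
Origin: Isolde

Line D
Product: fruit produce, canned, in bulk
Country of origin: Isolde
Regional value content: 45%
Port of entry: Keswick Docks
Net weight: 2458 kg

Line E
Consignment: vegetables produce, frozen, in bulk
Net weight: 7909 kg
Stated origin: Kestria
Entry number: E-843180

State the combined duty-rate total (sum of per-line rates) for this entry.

110%

Line A: nuts → 03.01; frozen → 03.01.01; retail-packed → 03.01.01.01. Scheduled 4%. Brenmore agreement on 03.01.01: CTH not met. → 4%.
Line B: nuts → 03.01; fresh → 03.01.02; retail-packed → 03.01.02.01. Scheduled 33%. Harrowgate agreement on 03.02.01.02: 03.01.02.01 not covered; anti-dumping (Harrowgate, 03.01): +11%; total 33% + 11% = 44%. → 44%.
Line C: fruit → 03.02; canned → 03.02.03; for industrial use → 03.02.03.02. Scheduled 38%. quota on 03.02.03 exhausted → over-quota 23%; Isolde agreement on 03.01.01: 03.02.03.02 not covered. → 23%.
Line D: fruit → 03.02; canned → 03.02.03; in bulk → 03.02.03.01. Scheduled 30%. quota on 03.02.03 exhausted → over-quota 23%; Isolde agreement on 03.01.01: 03.02.03.01 not covered. → 23%.
Line E: vegetables → 03.03; frozen → 03.03.02; in bulk → 03.03.02.02. Scheduled 26%. quota on 03.03 open → in-quota 16%. → 16%.
Sum: 4% + 44% + 23% + 23% + 16% = 110%.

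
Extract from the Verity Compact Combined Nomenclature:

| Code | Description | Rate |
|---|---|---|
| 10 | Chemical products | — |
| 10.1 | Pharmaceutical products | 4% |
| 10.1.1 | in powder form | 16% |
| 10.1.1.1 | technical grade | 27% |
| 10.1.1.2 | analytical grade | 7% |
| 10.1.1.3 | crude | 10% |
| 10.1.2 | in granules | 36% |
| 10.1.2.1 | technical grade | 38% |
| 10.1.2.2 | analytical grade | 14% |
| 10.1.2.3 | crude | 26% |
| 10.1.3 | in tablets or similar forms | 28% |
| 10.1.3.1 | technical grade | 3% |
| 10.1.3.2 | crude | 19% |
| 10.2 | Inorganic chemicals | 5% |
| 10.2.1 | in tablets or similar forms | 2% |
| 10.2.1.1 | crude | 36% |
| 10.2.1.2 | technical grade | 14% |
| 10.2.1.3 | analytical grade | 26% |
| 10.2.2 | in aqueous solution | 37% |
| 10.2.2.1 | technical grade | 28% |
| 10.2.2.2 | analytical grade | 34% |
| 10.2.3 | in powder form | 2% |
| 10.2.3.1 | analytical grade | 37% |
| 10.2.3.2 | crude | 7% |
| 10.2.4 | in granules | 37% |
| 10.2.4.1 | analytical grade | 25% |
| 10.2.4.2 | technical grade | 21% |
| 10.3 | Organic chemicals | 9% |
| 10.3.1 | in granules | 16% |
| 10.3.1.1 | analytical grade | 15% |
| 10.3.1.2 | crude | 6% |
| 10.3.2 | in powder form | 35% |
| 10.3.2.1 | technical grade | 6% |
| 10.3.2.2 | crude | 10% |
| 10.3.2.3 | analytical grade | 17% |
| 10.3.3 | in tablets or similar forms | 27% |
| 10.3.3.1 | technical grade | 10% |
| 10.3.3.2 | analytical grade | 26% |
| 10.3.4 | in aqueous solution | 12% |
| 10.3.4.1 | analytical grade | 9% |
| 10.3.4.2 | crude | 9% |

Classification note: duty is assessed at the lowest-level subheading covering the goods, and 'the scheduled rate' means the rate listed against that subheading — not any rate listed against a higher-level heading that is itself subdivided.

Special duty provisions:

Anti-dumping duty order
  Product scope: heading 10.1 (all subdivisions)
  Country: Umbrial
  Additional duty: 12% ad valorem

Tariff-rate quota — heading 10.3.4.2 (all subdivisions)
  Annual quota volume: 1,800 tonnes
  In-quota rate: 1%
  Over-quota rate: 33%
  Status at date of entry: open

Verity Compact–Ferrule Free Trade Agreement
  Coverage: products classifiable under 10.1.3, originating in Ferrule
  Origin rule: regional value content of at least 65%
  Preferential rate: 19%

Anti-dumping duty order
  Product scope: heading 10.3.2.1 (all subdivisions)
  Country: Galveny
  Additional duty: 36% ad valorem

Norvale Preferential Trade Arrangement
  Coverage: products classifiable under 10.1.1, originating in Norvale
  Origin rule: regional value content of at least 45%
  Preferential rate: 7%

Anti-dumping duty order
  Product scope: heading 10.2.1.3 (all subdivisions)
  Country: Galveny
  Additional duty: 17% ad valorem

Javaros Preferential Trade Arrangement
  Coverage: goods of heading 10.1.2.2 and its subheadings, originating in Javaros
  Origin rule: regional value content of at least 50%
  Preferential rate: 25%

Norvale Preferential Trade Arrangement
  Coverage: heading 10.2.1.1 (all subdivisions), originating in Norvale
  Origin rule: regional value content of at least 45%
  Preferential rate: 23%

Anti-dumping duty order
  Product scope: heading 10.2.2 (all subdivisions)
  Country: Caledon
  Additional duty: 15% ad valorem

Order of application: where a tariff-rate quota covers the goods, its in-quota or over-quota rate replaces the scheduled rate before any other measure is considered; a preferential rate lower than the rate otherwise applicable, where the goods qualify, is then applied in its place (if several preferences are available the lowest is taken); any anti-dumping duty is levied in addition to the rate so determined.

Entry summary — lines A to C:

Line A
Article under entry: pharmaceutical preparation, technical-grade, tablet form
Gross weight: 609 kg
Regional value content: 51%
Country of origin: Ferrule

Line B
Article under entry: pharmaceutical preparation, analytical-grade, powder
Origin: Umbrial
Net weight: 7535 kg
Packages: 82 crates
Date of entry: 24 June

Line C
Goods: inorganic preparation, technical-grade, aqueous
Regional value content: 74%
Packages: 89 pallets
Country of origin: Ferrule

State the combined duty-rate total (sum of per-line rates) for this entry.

Line A: pharmaceutical → 10.1; tablet form → 10.1.3; technical-grade → 10.1.3.1. Scheduled 3%. Ferrule agreement on 10.1.3: RVC < 65%. → 3%.
Line B: pharmaceutical → 10.1; powder → 10.1.1; analytical-grade → 10.1.1.2. Scheduled 7%. anti-dumping (Umbrial, 10.1): +12%; total 7% + 12% = 19%. → 19%.
Line C: inorganic → 10.2; aqueous → 10.2.2; technical-grade → 10.2.2.1. Scheduled 28%. Ferrule agreement on 10.1.3: 10.2.2.1 not covered. → 28%.
Sum: 3% + 19% + 28% = 50%.

50%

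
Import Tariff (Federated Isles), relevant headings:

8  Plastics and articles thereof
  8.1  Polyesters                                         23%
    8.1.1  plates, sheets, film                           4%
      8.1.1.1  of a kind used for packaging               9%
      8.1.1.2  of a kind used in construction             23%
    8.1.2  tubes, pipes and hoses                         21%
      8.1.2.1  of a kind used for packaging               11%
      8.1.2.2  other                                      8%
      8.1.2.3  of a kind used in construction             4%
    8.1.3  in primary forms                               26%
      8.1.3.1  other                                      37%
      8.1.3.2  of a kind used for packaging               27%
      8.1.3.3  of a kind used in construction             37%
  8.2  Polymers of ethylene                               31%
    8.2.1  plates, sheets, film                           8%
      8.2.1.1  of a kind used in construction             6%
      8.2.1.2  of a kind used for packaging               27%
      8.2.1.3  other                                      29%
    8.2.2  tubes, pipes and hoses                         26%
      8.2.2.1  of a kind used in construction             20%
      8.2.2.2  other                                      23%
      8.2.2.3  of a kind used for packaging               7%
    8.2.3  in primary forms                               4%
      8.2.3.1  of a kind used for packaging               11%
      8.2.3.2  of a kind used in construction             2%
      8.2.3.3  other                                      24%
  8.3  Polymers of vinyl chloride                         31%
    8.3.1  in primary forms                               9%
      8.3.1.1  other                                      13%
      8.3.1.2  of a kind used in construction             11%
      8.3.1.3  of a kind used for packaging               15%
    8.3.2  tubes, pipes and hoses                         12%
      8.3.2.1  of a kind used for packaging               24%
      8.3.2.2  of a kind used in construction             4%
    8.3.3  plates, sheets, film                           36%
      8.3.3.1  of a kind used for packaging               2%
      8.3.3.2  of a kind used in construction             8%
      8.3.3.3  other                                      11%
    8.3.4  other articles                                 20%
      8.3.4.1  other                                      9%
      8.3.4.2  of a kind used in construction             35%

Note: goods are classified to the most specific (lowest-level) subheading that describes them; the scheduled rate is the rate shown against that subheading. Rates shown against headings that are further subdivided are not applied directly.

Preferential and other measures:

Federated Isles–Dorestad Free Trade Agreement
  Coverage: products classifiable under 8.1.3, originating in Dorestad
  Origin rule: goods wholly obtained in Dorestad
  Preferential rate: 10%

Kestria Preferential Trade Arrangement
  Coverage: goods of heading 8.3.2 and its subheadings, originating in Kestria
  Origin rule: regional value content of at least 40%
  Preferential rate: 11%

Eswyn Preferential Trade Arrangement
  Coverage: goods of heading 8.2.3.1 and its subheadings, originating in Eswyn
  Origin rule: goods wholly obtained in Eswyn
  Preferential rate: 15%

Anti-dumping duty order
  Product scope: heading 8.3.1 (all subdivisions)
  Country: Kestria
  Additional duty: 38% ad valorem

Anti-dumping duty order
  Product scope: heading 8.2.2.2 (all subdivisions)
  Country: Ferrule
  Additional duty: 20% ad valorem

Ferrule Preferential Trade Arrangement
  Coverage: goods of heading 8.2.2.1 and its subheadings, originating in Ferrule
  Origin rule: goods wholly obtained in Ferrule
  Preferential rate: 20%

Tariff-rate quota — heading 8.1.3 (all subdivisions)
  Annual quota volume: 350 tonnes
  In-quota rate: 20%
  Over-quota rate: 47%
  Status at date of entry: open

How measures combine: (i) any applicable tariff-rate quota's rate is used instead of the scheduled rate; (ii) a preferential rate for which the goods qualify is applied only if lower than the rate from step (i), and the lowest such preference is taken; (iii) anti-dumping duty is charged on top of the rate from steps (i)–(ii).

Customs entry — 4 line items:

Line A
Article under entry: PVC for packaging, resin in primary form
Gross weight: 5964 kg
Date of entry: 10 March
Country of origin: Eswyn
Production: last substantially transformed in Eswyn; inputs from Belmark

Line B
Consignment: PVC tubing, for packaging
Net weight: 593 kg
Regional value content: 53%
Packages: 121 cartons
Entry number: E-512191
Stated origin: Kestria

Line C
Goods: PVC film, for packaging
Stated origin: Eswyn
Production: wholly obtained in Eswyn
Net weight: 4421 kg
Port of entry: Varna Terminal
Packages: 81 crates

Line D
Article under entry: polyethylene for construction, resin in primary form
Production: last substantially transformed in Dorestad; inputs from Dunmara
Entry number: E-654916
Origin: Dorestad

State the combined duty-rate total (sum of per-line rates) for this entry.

Line A: PVC → 8.3; resin in primary form → 8.3.1; for packaging → 8.3.1.3. Scheduled 15%. Eswyn agreement on 8.2.3.1: 8.3.1.3 not covered. → 15%.
Line B: PVC → 8.3; tubing → 8.3.2; for packaging → 8.3.2.1. Scheduled 24%. Kestria agreement on 8.3.2: RVC ≥ 40% → 11% available; preferential 11%. → 11%.
Line C: PVC → 8.3; film → 8.3.3; for packaging → 8.3.3.1. Scheduled 2%. Eswyn agreement on 8.2.3.1: 8.3.3.1 not covered. → 2%.
Line D: polyethylene → 8.2; resin in primary form → 8.2.3; for construction → 8.2.3.2. Scheduled 2%. Dorestad agreement on 8.1.3: 8.2.3.2 not covered. → 2%.
Sum: 15% + 11% + 2% + 2% = 30%.

30%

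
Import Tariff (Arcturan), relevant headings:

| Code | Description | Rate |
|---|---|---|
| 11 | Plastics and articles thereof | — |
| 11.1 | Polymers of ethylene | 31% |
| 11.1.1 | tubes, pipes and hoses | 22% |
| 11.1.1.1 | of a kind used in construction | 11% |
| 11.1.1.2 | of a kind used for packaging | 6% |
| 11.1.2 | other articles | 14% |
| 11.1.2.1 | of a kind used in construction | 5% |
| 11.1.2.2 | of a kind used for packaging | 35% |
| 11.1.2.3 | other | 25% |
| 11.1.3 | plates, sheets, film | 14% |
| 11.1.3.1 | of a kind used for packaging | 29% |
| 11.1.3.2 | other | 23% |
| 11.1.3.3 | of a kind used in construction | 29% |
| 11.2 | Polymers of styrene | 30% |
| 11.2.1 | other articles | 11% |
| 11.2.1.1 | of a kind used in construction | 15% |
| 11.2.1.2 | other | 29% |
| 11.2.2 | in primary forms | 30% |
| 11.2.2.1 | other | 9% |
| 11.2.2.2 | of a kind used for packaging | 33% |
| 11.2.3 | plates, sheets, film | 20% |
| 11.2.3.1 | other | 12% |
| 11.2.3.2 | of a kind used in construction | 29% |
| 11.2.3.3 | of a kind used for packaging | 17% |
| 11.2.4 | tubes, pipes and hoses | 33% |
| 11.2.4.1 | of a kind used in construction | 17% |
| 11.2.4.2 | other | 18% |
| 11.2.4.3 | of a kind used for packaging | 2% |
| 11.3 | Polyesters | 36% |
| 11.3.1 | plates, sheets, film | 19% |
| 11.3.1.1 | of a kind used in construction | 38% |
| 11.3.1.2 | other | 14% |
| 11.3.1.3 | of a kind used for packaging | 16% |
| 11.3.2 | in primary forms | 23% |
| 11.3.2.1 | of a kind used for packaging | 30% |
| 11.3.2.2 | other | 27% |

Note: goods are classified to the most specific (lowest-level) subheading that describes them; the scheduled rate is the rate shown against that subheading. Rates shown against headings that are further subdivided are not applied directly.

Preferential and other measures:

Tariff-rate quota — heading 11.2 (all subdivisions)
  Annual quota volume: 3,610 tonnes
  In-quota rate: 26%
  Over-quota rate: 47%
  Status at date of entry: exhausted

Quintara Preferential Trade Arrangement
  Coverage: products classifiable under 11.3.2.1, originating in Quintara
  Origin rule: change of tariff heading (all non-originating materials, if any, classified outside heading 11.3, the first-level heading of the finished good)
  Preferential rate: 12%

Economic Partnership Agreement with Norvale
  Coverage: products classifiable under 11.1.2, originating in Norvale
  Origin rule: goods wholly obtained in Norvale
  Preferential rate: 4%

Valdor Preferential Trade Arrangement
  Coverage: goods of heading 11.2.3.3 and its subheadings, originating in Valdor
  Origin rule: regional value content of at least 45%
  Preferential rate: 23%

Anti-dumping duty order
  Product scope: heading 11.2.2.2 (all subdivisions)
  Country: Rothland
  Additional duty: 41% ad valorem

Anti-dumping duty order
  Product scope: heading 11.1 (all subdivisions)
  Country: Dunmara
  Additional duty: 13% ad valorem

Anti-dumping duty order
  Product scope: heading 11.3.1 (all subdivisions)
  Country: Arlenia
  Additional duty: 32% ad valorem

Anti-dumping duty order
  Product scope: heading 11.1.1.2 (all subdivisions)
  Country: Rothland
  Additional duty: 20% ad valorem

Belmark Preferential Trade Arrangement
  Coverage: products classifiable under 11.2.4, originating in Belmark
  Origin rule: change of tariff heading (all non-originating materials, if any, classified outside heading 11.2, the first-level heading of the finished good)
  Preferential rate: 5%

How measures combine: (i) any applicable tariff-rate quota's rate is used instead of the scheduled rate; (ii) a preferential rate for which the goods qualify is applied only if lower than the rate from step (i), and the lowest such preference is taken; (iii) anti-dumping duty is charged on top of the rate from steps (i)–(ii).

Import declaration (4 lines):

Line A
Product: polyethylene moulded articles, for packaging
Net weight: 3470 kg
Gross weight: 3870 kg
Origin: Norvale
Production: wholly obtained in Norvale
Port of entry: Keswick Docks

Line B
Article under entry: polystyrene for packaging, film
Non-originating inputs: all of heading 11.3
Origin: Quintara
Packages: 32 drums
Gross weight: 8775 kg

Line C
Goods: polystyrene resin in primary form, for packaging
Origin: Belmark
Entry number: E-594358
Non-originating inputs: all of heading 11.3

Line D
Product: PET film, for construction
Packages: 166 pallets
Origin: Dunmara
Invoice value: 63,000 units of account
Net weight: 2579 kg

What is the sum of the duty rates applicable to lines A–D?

136%

Line A: polyethylene → 11.1; moulded articles → 11.1.2; for packaging → 11.1.2.2. Scheduled 35%. Norvale agreement on 11.1.2: wholly obtained → 4% available; preferential 4%. → 4%.
Line B: polystyrene → 11.2; film → 11.2.3; for packaging → 11.2.3.3. Scheduled 17%. quota on 11.2 exhausted → over-quota 47%; Quintara agreement on 11.3.2.1: 11.2.3.3 not covered. → 47%.
Line C: polystyrene → 11.2; resin in primary form → 11.2.2; for packaging → 11.2.2.2. Scheduled 33%. quota on 11.2 exhausted → over-quota 47%; Belmark agreement on 11.2.4: 11.2.2.2 not covered. → 47%.
Line D: PET → 11.3; film → 11.3.1; for construction → 11.3.1.1. Scheduled 38%. No special measure applies. → 38%.
Sum: 4% + 47% + 47% + 38% = 136%.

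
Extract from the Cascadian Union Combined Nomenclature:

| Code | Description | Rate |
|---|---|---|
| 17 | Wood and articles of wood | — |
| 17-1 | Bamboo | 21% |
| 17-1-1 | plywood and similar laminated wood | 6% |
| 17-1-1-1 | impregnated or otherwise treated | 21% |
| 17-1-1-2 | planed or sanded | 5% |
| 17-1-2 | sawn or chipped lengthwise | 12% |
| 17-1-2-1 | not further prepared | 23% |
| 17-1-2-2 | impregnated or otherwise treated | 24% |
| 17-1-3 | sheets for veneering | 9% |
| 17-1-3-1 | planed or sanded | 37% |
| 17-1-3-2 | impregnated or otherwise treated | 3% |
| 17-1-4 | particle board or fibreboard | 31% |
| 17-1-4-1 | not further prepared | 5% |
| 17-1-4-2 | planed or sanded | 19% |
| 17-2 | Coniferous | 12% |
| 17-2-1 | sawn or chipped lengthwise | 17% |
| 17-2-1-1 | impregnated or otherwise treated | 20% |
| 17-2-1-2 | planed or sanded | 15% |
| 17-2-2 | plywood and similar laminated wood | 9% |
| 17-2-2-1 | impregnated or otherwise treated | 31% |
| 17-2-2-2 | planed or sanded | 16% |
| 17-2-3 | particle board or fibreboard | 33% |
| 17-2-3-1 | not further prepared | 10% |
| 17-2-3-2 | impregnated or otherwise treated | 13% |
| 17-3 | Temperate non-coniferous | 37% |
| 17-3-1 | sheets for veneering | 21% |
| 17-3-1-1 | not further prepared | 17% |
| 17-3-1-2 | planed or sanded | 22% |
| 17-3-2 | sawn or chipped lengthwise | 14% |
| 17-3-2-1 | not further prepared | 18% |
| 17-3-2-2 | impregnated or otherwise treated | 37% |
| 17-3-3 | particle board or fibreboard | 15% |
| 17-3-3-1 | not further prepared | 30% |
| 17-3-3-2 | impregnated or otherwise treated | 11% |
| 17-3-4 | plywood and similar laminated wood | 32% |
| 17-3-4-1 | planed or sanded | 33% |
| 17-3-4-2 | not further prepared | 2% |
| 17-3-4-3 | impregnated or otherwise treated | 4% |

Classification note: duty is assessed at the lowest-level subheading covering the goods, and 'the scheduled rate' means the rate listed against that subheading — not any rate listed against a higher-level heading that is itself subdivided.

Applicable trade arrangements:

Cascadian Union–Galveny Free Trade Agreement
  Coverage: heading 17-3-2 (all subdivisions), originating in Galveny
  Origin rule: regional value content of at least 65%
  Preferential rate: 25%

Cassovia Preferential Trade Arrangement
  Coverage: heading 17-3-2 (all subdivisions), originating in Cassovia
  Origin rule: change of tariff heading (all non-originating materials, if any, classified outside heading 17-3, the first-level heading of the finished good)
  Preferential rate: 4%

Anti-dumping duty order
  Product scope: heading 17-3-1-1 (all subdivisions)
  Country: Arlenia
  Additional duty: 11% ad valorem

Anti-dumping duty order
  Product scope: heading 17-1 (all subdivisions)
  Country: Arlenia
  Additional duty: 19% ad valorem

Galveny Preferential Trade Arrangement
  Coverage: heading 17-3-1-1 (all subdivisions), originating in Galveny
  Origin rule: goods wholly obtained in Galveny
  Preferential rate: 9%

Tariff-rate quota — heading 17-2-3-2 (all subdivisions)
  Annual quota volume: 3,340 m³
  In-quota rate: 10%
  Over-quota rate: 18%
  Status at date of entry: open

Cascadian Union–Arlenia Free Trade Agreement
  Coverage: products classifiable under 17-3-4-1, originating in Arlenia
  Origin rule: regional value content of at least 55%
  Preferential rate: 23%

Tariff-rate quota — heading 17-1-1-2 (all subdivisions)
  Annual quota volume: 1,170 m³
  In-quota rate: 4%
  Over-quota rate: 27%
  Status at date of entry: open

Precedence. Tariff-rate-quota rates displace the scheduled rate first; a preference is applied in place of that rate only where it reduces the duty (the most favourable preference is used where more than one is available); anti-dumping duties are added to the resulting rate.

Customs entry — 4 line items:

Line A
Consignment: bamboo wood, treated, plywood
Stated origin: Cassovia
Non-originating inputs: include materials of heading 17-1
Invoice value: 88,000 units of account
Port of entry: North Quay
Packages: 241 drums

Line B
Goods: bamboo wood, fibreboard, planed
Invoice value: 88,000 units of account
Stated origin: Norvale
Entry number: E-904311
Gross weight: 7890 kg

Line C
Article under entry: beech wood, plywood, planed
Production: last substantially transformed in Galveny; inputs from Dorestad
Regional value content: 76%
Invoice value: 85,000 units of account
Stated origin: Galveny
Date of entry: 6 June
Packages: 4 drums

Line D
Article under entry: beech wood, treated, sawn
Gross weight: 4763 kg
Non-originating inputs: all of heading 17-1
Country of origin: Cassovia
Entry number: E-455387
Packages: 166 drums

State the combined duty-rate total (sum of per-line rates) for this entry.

Line A: bamboo → 17-1; plywood → 17-1-1; treated → 17-1-1-1. Scheduled 21%. Cassovia agreement on 17-3-2: 17-1-1-1 not covered. → 21%.
Line B: bamboo → 17-1; fibreboard → 17-1-4; planed → 17-1-4-2. Scheduled 19%. No special measure applies. → 19%.
Line C: beech → 17-3; plywood → 17-3-4; planed → 17-3-4-1. Scheduled 33%. Galveny agreement on 17-3-2: 17-3-4-1 not covered; Galveny agreement on 17-3-1-1: 17-3-4-1 not covered. → 33%.
Line D: beech → 17-3; sawn → 17-3-2; treated → 17-3-2-2. Scheduled 37%. Cassovia agreement on 17-3-2: CTH met → 4% available; preferential 4%. → 4%.
Sum: 21% + 19% + 33% + 4% = 77%.

77%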